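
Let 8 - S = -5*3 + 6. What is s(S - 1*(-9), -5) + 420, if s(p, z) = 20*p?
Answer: 940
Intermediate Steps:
S = 17 (S = 8 - (-5*3 + 6) = 8 - (-15 + 6) = 8 - 1*(-9) = 8 + 9 = 17)
s(S - 1*(-9), -5) + 420 = 20*(17 - 1*(-9)) + 420 = 20*(17 + 9) + 420 = 20*26 + 420 = 520 + 420 = 940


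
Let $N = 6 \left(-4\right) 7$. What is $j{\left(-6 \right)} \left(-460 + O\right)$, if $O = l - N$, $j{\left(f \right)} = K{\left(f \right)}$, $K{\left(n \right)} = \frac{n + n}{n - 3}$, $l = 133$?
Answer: $-212$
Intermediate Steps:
$K{\left(n \right)} = \frac{2 n}{-3 + n}$
$N = -168$ ($N = \left(-24\right) 7 = -168$)
$j{\left(f \right)} = \frac{2 f}{-3 + f}$
$O = 301$ ($O = 133 - -168 = 133 + 168 = 301$)
$j{\left(-6 \right)} \left(-460 + O\right) = 2 \left(-6\right) \frac{1}{-3 - 6} \left(-460 + 301\right) = 2 \left(-6\right) \frac{1}{-9} \left(-159\right) = 2 \left(-6\right) \left(- \frac{1}{9}\right) \left(-159\right) = \frac{4}{3} \left(-159\right) = -212$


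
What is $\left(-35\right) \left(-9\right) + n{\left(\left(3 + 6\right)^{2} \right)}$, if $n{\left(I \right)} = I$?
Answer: $396$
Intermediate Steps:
$\left(-35\right) \left(-9\right) + n{\left(\left(3 + 6\right)^{2} \right)} = \left(-35\right) \left(-9\right) + \left(3 + 6\right)^{2} = 315 + 9^{2} = 315 + 81 = 396$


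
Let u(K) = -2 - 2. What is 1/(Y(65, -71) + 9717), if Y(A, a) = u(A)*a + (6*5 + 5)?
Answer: 1/10036 ≈ 9.9641e-5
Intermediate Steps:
u(K) = -4
Y(A, a) = 35 - 4*a (Y(A, a) = -4*a + (6*5 + 5) = -4*a + (30 + 5) = -4*a + 35 = 35 - 4*a)
1/(Y(65, -71) + 9717) = 1/((35 - 4*(-71)) + 9717) = 1/((35 + 284) + 9717) = 1/(319 + 9717) = 1/10036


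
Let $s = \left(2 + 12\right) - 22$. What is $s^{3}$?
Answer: $-512$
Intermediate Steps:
$s = -8$ ($s = 14 - 22 = -8$)
$s^{3} = \left(-8\right)^{3} = -512$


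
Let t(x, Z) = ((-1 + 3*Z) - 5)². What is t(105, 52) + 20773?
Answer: 43273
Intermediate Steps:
t(x, Z) = (-6 + 3*Z)²
t(105, 52) + 20773 = 9*(-2 + 52)² + 20773 = 9*50² + 20773 = 9*2500 + 20773 = 22500 + 20773 = 43273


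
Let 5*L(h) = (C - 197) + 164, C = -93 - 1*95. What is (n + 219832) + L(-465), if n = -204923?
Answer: 74324/5 ≈ 14865.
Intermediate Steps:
C = -188 (C = -93 - 95 = -188)
L(h) = -221/5 (L(h) = ((-188 - 197) + 164)/5 = (-385 + 164)/5 = (⅕)*(-221) = -221/5)
(n + 219832) + L(-465) = (-204923 + 219832) - 221/5 = 14909 - 221/5 = 74324/5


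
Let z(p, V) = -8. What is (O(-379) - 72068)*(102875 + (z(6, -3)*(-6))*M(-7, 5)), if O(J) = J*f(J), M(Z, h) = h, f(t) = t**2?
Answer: -5621005601805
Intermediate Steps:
O(J) = J**3 (O(J) = J*J**2 = J**3)
(O(-379) - 72068)*(102875 + (z(6, -3)*(-6))*M(-7, 5)) = ((-379)**3 - 72068)*(102875 - 8*(-6)*5) = (-54439939 - 72068)*(102875 + 48*5) = -54512007*(102875 + 240) = -54512007*103115 = -5621005601805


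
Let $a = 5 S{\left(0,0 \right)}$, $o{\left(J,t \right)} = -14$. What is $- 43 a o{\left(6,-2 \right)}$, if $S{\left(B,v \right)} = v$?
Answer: $0$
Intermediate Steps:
$a = 0$ ($a = 5 \cdot 0 = 0$)
$- 43 a o{\left(6,-2 \right)} = \left(-43\right) 0 \left(-14\right) = 0 \left(-14\right) = 0$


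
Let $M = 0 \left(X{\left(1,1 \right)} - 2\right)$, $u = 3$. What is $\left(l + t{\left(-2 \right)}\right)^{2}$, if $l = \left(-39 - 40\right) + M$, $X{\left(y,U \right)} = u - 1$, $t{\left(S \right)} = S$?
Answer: $6561$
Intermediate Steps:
$X{\left(y,U \right)} = 2$ ($X{\left(y,U \right)} = 3 - 1 = 2$)
$M = 0$ ($M = 0 \left(2 - 2\right) = 0 \cdot 0 = 0$)
$l = -79$ ($l = \left(-39 - 40\right) + 0 = -79 + 0 = -79$)
$\left(l + t{\left(-2 \right)}\right)^{2} = \left(-79 - 2\right)^{2} = \left(-81\right)^{2} = 6561$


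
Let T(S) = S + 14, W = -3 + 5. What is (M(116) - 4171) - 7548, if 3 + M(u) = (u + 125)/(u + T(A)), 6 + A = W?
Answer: -1476731/126 ≈ -11720.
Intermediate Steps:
W = 2
A = -4 (A = -6 + 2 = -4)
T(S) = 14 + S
M(u) = -3 + (125 + u)/(10 + u) (M(u) = -3 + (u + 125)/(u + (14 - 4)) = -3 + (125 + u)/(u + 10) = -3 + (125 + u)/(10 + u))
(M(116) - 4171) - 7548 = ((95 - 2*116)/(10 + 116) - 4171) - 7548 = ((95 - 232)/126 - 4171) - 7548 = ((1/126)*(-137) - 4171) - 7548 = (-137/126 - 4171) - 7548 = -525683/126 - 7548 = -1476731/126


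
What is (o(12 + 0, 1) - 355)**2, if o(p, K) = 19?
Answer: 112896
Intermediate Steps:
(o(12 + 0, 1) - 355)**2 = (19 - 355)**2 = (-336)**2 = 112896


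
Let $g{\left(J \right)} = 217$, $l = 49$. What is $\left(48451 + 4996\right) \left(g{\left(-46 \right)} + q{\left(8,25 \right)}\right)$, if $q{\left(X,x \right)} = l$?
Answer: $14216902$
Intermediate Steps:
$q{\left(X,x \right)} = 49$
$\left(48451 + 4996\right) \left(g{\left(-46 \right)} + q{\left(8,25 \right)}\right) = \left(48451 + 4996\right) \left(217 + 49\right) = 53447 \cdot 266 = 14216902$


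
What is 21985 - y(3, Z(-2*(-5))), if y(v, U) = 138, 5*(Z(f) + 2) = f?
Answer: 21847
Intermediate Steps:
Z(f) = -2 + f/5
21985 - y(3, Z(-2*(-5))) = 21985 - 1*138 = 21985 - 138 = 21847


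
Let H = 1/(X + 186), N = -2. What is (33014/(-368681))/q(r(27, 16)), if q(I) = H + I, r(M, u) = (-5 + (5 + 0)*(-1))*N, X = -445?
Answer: -8550626/1909398899 ≈ -0.0044782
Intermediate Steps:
r(M, u) = 20 (r(M, u) = (-5 + (5 + 0)*(-1))*(-2) = (-5 + 5*(-1))*(-2) = (-5 - 5)*(-2) = -10*(-2) = 20)
H = -1/259 (H = 1/(-445 + 186) = 1/(-259) = -1/259 ≈ -0.0038610)
q(I) = -1/259 + I
(33014/(-368681))/q(r(27, 16)) = (33014/(-368681))/(-1/259 + 20) = (33014*(-1/368681))/(5179/259) = -33014/368681*259/5179 = -8550626/1909398899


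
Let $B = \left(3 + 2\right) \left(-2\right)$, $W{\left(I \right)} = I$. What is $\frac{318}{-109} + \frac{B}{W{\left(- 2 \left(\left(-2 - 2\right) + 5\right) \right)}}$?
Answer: $\frac{227}{109} \approx 2.0826$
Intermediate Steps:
$B = -10$ ($B = 5 \left(-2\right) = -10$)
$\frac{318}{-109} + \frac{B}{W{\left(- 2 \left(\left(-2 - 2\right) + 5\right) \right)}} = \frac{318}{-109} - \frac{10}{\left(-2\right) \left(\left(-2 - 2\right) + 5\right)} = 318 \left(- \frac{1}{109}\right) - \frac{10}{\left(-2\right) \left(-4 + 5\right)} = - \frac{318}{109} - \frac{10}{\left(-2\right) 1} = - \frac{318}{109} - \frac{10}{-2} = - \frac{318}{109} - -5 = - \frac{318}{109} + 5 = \frac{227}{109}$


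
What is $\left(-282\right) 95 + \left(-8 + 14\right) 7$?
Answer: $-26748$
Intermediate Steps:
$\left(-282\right) 95 + \left(-8 + 14\right) 7 = -26790 + 6 \cdot 7 = -26790 + 42 = -26748$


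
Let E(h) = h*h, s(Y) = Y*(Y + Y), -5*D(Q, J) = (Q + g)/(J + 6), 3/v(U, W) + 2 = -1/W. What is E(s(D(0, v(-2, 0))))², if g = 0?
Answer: 0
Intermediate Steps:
v(U, W) = 3/(-2 - 1/W)
D(Q, J) = -Q/(5*(6 + J)) (D(Q, J) = -(Q + 0)/(5*(J + 6)) = -Q/(5*(6 + J)))
s(Y) = 2*Y² (s(Y) = Y*(2*Y) = 2*Y²)
E(h) = h²
E(s(D(0, v(-2, 0))))² = ((2*(-1*0/(30 + 5*(-3*0/(1 + 2*0))))²)²)² = ((2*(-1*0/(30 + 5*(-3*0/(1 + 0))))²)²)² = ((2*(-1*0/(30 + 5*(-3*0/1)))²)²)² = ((2*(-1*0/(30 + 5*(-3*0*1)))²)²)² = ((2*(-1*0/(30 + 5*0))²)²)² = ((2*(-1*0/(30 + 0))²)²)² = ((2*(-1*0/30)²)²)² = ((2*(-1*0*1/30)²)²)² = ((2*0²)²)² = ((2*0)²)² = (0²)² = 0² = 0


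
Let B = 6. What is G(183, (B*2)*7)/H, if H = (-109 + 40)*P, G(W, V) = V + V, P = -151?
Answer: 56/3473 ≈ 0.016124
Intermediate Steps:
G(W, V) = 2*V
H = 10419 (H = (-109 + 40)*(-151) = -69*(-151) = 10419)
G(183, (B*2)*7)/H = (2*((6*2)*7))/10419 = (2*(12*7))*(1/10419) = (2*84)*(1/10419) = 168*(1/10419) = 56/3473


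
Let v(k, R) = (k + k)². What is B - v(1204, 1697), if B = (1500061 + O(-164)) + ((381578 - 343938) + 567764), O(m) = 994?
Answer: -3692005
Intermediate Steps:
B = 2106459 (B = (1500061 + 994) + ((381578 - 343938) + 567764) = 1501055 + (37640 + 567764) = 1501055 + 605404 = 2106459)
v(k, R) = 4*k² (v(k, R) = (2*k)² = 4*k²)
B - v(1204, 1697) = 2106459 - 4*1204² = 2106459 - 4*1449616 = 2106459 - 1*5798464 = 2106459 - 5798464 = -3692005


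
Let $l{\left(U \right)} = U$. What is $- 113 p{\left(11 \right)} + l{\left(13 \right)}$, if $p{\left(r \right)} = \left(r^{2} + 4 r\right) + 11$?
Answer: $-19875$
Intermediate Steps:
$p{\left(r \right)} = 11 + r^{2} + 4 r$
$- 113 p{\left(11 \right)} + l{\left(13 \right)} = - 113 \left(11 + 11^{2} + 4 \cdot 11\right) + 13 = - 113 \left(11 + 121 + 44\right) + 13 = \left(-113\right) 176 + 13 = -19888 + 13 = -19875$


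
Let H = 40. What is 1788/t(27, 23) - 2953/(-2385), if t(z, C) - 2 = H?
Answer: 731401/16695 ≈ 43.810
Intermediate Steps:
t(z, C) = 42 (t(z, C) = 2 + 40 = 42)
1788/t(27, 23) - 2953/(-2385) = 1788/42 - 2953/(-2385) = 1788*(1/42) - 2953*(-1/2385) = 298/7 + 2953/2385 = 731401/16695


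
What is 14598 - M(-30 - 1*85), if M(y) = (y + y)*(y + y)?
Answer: -38302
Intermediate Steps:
M(y) = 4*y**2 (M(y) = (2*y)*(2*y) = 4*y**2)
14598 - M(-30 - 1*85) = 14598 - 4*(-30 - 1*85)**2 = 14598 - 4*(-30 - 85)**2 = 14598 - 4*(-115)**2 = 14598 - 4*13225 = 14598 - 1*52900 = 14598 - 52900 = -38302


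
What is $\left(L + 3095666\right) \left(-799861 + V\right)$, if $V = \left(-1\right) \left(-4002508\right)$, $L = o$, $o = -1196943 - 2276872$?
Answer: $-1211077760403$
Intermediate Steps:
$o = -3473815$ ($o = -1196943 - 2276872 = -3473815$)
$L = -3473815$
$V = 4002508$
$\left(L + 3095666\right) \left(-799861 + V\right) = \left(-3473815 + 3095666\right) \left(-799861 + 4002508\right) = \left(-378149\right) 3202647 = -1211077760403$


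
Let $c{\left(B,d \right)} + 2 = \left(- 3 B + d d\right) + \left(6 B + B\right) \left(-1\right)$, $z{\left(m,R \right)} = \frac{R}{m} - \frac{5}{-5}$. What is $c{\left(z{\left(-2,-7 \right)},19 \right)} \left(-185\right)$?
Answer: $-58090$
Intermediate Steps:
$z{\left(m,R \right)} = 1 + \frac{R}{m}$ ($z{\left(m,R \right)} = \frac{R}{m} - -1 = \frac{R}{m} + 1 = 1 + \frac{R}{m}$)
$c{\left(B,d \right)} = -2 + d^{2} - 10 B$ ($c{\left(B,d \right)} = -2 - \left(3 B - d d - \left(6 B + B\right) \left(-1\right)\right) = -2 - \left(- d^{2} + 3 B - 7 B \left(-1\right)\right) = -2 - \left(- d^{2} + 10 B\right) = -2 + d^{2} - 10 B$)
$c{\left(z{\left(-2,-7 \right)},19 \right)} \left(-185\right) = \left(-2 + 19^{2} - 10 \frac{-7 - 2}{-2}\right) \left(-185\right) = \left(-2 + 361 - 10 \left(\left(- \frac{1}{2}\right) \left(-9\right)\right)\right) \left(-185\right) = \left(-2 + 361 - 45\right) \left(-185\right) = 314 \left(-185\right) = -58090$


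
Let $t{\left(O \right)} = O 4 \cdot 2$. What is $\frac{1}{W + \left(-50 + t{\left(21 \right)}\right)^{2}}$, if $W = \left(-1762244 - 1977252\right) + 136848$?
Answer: $- \frac{1}{3588724} \approx -2.7865 \cdot 10^{-7}$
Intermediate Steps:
$t{\left(O \right)} = 8 O$ ($t{\left(O \right)} = 4 O 2 = 8 O$)
$W = -3602648$ ($W = -3739496 + 136848 = -3602648$)
$\frac{1}{W + \left(-50 + t{\left(21 \right)}\right)^{2}} = \frac{1}{-3602648 + \left(-50 + 8 \cdot 21\right)^{2}} = \frac{1}{-3602648 + \left(-50 + 168\right)^{2}} = \frac{1}{-3602648 + 118^{2}} = \frac{1}{-3602648 + 13924} = \frac{1}{-3588724} = - \frac{1}{3588724}$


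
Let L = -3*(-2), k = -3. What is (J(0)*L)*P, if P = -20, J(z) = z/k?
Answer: 0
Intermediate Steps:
L = 6
J(z) = -z/3 (J(z) = z/(-3) = z*(-⅓) = -z/3)
(J(0)*L)*P = (-⅓*0*6)*(-20) = (0*6)*(-20) = 0*(-20) = 0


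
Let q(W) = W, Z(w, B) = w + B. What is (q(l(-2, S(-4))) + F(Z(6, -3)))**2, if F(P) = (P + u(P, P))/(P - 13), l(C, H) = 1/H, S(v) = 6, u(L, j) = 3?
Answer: 169/900 ≈ 0.18778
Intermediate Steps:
Z(w, B) = B + w
F(P) = (3 + P)/(-13 + P) (F(P) = (P + 3)/(P - 13) = (3 + P)/(-13 + P))
(q(l(-2, S(-4))) + F(Z(6, -3)))**2 = (1/6 + (3 + (-3 + 6))/(-13 + (-3 + 6)))**2 = (1/6 + (3 + 3)/(-13 + 3))**2 = (1/6 + 6/(-10))**2 = (1/6 - 1/10*6)**2 = (1/6 - 3/5)**2 = (-13/30)**2 = 169/900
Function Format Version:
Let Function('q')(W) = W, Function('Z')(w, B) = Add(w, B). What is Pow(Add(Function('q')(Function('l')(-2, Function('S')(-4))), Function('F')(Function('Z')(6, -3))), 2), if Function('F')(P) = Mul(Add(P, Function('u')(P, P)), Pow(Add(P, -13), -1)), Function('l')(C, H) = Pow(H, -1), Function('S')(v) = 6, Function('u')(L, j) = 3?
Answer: Rational(169, 900) ≈ 0.18778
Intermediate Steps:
Function('Z')(w, B) = Add(B, w)
Function('F')(P) = Mul(Pow(Add(-13, P), -1), Add(3, P)) (Function('F')(P) = Mul(Add(P, 3), Pow(Add(P, -13), -1)) = Mul(Add(3, P), Pow(Add(-13, P), -1)) = Mul(Pow(Add(-13, P), -1), Add(3, P)))
Pow(Add(Function('q')(Function('l')(-2, Function('S')(-4))), Function('F')(Function('Z')(6, -3))), 2) = Pow(Add(Pow(6, -1), Mul(Pow(Add(-13, Add(-3, 6)), -1), Add(3, Add(-3, 6)))), 2) = Pow(Add(Rational(1, 6), Mul(Pow(Add(-13, 3), -1), Add(3, 3))), 2) = Pow(Add(Rational(1, 6), Mul(Pow(-10, -1), 6)), 2) = Pow(Add(Rational(1, 6), Mul(Rational(-1, 10), 6)), 2) = Pow(Add(Rational(1, 6), Rational(-3, 5)), 2) = Pow(Rational(-13, 30), 2) = Rational(169, 900)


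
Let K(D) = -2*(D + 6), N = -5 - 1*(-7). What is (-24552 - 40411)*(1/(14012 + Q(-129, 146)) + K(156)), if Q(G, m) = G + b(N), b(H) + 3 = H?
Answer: 292188437621/13882 ≈ 2.1048e+7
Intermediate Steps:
N = 2 (N = -5 + 7 = 2)
K(D) = -12 - 2*D (K(D) = -2*(6 + D) = -12 - 2*D)
b(H) = -3 + H
Q(G, m) = -1 + G (Q(G, m) = G + (-3 + 2) = G - 1 = -1 + G)
(-24552 - 40411)*(1/(14012 + Q(-129, 146)) + K(156)) = (-24552 - 40411)*(1/(14012 + (-1 - 129)) + (-12 - 2*156)) = -64963*(1/(14012 - 130) + (-12 - 312)) = -64963*(1/13882 - 324) = -64963*(-4497767/13882) = 292188437621/13882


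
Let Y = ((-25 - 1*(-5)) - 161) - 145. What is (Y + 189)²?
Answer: 18769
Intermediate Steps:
Y = -326 (Y = ((-25 + 5) - 161) - 145 = (-20 - 161) - 145 = -181 - 145 = -326)
(Y + 189)² = (-326 + 189)² = (-137)² = 18769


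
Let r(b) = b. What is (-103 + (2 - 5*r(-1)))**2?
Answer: 9216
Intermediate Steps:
(-103 + (2 - 5*r(-1)))**2 = (-103 + (2 - 5*(-1)))**2 = (-103 + (2 + 5))**2 = (-103 + 7)**2 = (-96)**2 = 9216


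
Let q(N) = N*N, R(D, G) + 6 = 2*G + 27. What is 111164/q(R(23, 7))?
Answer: 111164/1225 ≈ 90.746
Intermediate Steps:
R(D, G) = 21 + 2*G (R(D, G) = -6 + (2*G + 27) = -6 + (27 + 2*G) = 21 + 2*G)
q(N) = N²
111164/q(R(23, 7)) = 111164/((21 + 2*7)²) = 111164/((21 + 14)²) = 111164/(35²) = 111164/1225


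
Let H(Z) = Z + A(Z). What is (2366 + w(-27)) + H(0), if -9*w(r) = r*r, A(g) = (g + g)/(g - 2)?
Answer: 2285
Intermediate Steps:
A(g) = 2*g/(-2 + g) (A(g) = (2*g)/(-2 + g) = 2*g/(-2 + g))
w(r) = -r**2/9 (w(r) = -r*r/9 = -r**2/9)
H(Z) = Z + 2*Z/(-2 + Z)
(2366 + w(-27)) + H(0) = (2366 - 1/9*(-27)**2) + 0**2/(-2 + 0) = (2366 - 1/9*729) + 0/(-2) = (2366 - 81) + 0*(-1/2) = 2285 + 0 = 2285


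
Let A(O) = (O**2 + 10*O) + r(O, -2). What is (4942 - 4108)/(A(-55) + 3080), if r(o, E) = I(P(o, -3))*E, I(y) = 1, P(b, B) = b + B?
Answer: 278/1851 ≈ 0.15019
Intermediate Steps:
P(b, B) = B + b
r(o, E) = E (r(o, E) = 1*E = E)
A(O) = -2 + O**2 + 10*O (A(O) = (O**2 + 10*O) - 2 = -2 + O**2 + 10*O)
(4942 - 4108)/(A(-55) + 3080) = (4942 - 4108)/((-2 + (-55)**2 + 10*(-55)) + 3080) = 834/((-2 + 3025 - 550) + 3080) = 834/(2473 + 3080) = 834/5553 = 834*(1/5553) = 278/1851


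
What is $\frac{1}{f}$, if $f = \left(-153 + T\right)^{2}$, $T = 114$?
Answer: $\frac{1}{1521} \approx 0.00065746$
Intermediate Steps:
$f = 1521$ ($f = \left(-153 + 114\right)^{2} = \left(-39\right)^{2} = 1521$)
$\frac{1}{f} = \frac{1}{1521}$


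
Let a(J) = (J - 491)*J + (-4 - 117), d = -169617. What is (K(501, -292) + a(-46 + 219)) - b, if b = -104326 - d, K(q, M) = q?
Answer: -119925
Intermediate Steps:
a(J) = -121 + J*(-491 + J) (a(J) = (-491 + J)*J - 121 = J*(-491 + J) - 121 = -121 + J*(-491 + J))
b = 65291 (b = -104326 - 1*(-169617) = -104326 + 169617 = 65291)
(K(501, -292) + a(-46 + 219)) - b = (501 + (-121 + (-46 + 219)² - 491*(-46 + 219))) - 1*65291 = (501 + (-121 + 173² - 491*173)) - 65291 = (501 + (-121 + 29929 - 84943)) - 65291 = (501 - 55135) - 65291 = -54634 - 65291 = -119925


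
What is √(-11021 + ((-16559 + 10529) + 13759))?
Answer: 2*I*√823 ≈ 57.376*I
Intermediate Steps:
√(-11021 + ((-16559 + 10529) + 13759)) = √(-11021 + (-6030 + 13759)) = √(-11021 + 7729) = √(-3292) = 2*I*√823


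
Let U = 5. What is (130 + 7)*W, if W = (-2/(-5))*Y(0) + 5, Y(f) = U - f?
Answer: 959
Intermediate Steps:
Y(f) = 5 - f
W = 7 (W = (-2/(-5))*(5 - 1*0) + 5 = (-2*(-⅕))*(5 + 0) + 5 = (⅖)*5 + 5 = 2 + 5 = 7)
(130 + 7)*W = (130 + 7)*7 = 137*7 = 959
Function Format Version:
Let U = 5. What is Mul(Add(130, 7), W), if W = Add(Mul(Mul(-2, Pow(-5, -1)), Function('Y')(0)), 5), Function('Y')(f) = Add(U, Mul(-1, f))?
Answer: 959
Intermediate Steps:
Function('Y')(f) = Add(5, Mul(-1, f))
W = 7 (W = Add(Mul(Mul(-2, Pow(-5, -1)), Add(5, Mul(-1, 0))), 5) = Add(Mul(Mul(-2, Rational(-1, 5)), Add(5, 0)), 5) = Add(Mul(Rational(2, 5), 5), 5) = Add(2, 5) = 7)
Mul(Add(130, 7), W) = Mul(Add(130, 7), 7) = Mul(137, 7) = 959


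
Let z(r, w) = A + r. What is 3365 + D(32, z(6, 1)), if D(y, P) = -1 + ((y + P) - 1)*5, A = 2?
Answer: 3559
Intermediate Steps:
z(r, w) = 2 + r
D(y, P) = -6 + 5*P + 5*y (D(y, P) = -1 + ((P + y) - 1)*5 = -1 + (-1 + P + y)*5 = -1 + (-5 + 5*P + 5*y) = -6 + 5*P + 5*y)
3365 + D(32, z(6, 1)) = 3365 + (-6 + 5*(2 + 6) + 5*32) = 3365 + (-6 + 5*8 + 160) = 3365 + (-6 + 40 + 160) = 3365 + 194 = 3559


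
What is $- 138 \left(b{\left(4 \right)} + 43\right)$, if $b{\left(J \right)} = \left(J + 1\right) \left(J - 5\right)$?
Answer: $-5244$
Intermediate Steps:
$b{\left(J \right)} = \left(1 + J\right) \left(-5 + J\right)$
$- 138 \left(b{\left(4 \right)} + 43\right) = - 138 \left(\left(-5 + 4^{2} - 16\right) + 43\right) = - 138 \left(\left(-5 + 16 - 16\right) + 43\right) = - 138 \left(-5 + 43\right) = \left(-138\right) 38 = -5244$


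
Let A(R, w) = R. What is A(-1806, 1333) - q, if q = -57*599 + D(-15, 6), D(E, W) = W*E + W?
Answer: 32421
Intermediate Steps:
D(E, W) = W + E*W (D(E, W) = E*W + W = W + E*W)
q = -34227 (q = -57*599 + 6*(1 - 15) = -34143 + 6*(-14) = -34143 - 84 = -34227)
A(-1806, 1333) - q = -1806 - 1*(-34227) = -1806 + 34227 = 32421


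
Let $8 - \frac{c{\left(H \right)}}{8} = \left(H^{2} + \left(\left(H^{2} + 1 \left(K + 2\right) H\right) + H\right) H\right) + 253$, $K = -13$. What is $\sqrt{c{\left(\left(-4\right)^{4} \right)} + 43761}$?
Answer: $i \sqrt{129457335} \approx 11378.0 i$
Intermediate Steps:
$c{\left(H \right)} = -1960 - 8 H^{2} - 8 H \left(H^{2} - 10 H\right)$ ($c{\left(H \right)} = 64 - 8 \left(\left(H^{2} + \left(\left(H^{2} + 1 \left(-13 + 2\right) H\right) + H\right) H\right) + 253\right) = 64 - 8 \left(\left(H^{2} + \left(\left(H^{2} + 1 \left(-11\right) H\right) + H\right) H\right) + 253\right) = 64 - 8 \left(\left(H^{2} + \left(\left(H^{2} - 11 H\right) + H\right) H\right) + 253\right) = 64 - 8 \left(\left(H^{2} + \left(H^{2} - 10 H\right) H\right) + 253\right) = 64 - 8 \left(\left(H^{2} + H \left(H^{2} - 10 H\right)\right) + 253\right) = 64 - 8 \left(253 + H^{2} + H \left(H^{2} - 10 H\right)\right) = 64 - \left(2024 + 8 H^{2} + 8 H \left(H^{2} - 10 H\right)\right) = -1960 - 8 H^{2} - 8 H \left(H^{2} - 10 H\right)$)
$\sqrt{c{\left(\left(-4\right)^{4} \right)} + 43761} = \sqrt{\left(-1960 - 8 \left(\left(-4\right)^{4}\right)^{3} + 72 \left(\left(-4\right)^{4}\right)^{2}\right) + 43761} = \sqrt{\left(-1960 - 8 \cdot 256^{3} + 72 \cdot 256^{2}\right) + 43761} = \sqrt{\left(-1960 - 134217728 + 72 \cdot 65536\right) + 43761} = \sqrt{\left(-1960 - 134217728 + 4718592\right) + 43761} = \sqrt{-129501096 + 43761} = \sqrt{-129457335} = i \sqrt{129457335}$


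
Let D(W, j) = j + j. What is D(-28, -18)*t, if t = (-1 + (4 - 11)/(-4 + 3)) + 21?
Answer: -972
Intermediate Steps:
D(W, j) = 2*j
t = 27 (t = (-1 - 7/(-1)) + 21 = (-1 - 7*(-1)) + 21 = (-1 + 7) + 21 = 6 + 21 = 27)
D(-28, -18)*t = (2*(-18))*27 = -36*27 = -972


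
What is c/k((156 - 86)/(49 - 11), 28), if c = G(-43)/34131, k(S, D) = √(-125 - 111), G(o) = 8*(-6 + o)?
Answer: 196*I*√59/2013729 ≈ 0.00074762*I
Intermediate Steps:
G(o) = -48 + 8*o
k(S, D) = 2*I*√59 (k(S, D) = √(-236) = 2*I*√59)
c = -392/34131 (c = (-48 + 8*(-43))/34131 = (-48 - 344)*(1/34131) = -392*1/34131 = -392/34131 ≈ -0.011485)
c/k((156 - 86)/(49 - 11), 28) = -392*(-I*√59/118)/34131 = -(-196)*I*√59/2013729 = 196*I*√59/2013729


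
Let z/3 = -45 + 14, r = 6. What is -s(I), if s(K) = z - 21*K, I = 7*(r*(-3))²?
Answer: 47721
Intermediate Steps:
z = -93 (z = 3*(-45 + 14) = 3*(-31) = -93)
I = 2268 (I = 7*(6*(-3))² = 7*(-18)² = 7*324 = 2268)
s(K) = -93 - 21*K
-s(I) = -(-93 - 21*2268) = -(-93 - 47628) = -1*(-47721) = 47721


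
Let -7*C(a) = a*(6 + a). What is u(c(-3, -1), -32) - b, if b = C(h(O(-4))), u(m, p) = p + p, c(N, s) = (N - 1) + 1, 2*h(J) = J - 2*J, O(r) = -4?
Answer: -432/7 ≈ -61.714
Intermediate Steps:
h(J) = -J/2 (h(J) = (J - 2*J)/2 = (-J)/2 = -J/2)
c(N, s) = N (c(N, s) = (-1 + N) + 1 = N)
C(a) = -a*(6 + a)/7
u(m, p) = 2*p
b = -16/7 (b = -(-1/2*(-4))*(6 - 1/2*(-4))/7 = -1/7*2*(6 + 2) = -1/7*2*8 = -16/7 ≈ -2.2857)
u(c(-3, -1), -32) - b = 2*(-32) - 1*(-16/7) = -64 + 16/7 = -432/7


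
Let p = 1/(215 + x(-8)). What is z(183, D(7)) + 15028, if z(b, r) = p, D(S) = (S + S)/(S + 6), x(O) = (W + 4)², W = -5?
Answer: 3246049/216 ≈ 15028.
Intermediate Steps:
x(O) = 1 (x(O) = (-5 + 4)² = (-1)² = 1)
D(S) = 2*S/(6 + S) (D(S) = (2*S)/(6 + S) = 2*S/(6 + S))
p = 1/216 (p = 1/(215 + 1) = 1/216 ≈ 0.0046296)
z(b, r) = 1/216
z(183, D(7)) + 15028 = 1/216 + 15028 = 3246049/216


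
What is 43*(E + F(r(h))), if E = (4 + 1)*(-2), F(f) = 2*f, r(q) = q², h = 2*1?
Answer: -86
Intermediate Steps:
h = 2
E = -10 (E = 5*(-2) = -10)
43*(E + F(r(h))) = 43*(-10 + 2*2²) = 43*(-10 + 2*4) = 43*(-10 + 8) = 43*(-2) = -86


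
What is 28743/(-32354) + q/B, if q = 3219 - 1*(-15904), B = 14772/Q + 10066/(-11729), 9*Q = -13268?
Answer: -24082961427276791/13693044136030 ≈ -1758.8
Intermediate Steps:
Q = -13268/9 (Q = (⅑)*(-13268) = -13268/9 ≈ -1474.2)
B = -423225695/38905093 (B = 14772/(-13268/9) + 10066/(-11729) = 14772*(-9/13268) + 10066*(-1/11729) = -33237/3317 - 10066/11729 = -423225695/38905093 ≈ -10.878)
q = 19123 (q = 3219 + 15904 = 19123)
28743/(-32354) + q/B = 28743/(-32354) + 19123/(-423225695/38905093) = 28743*(-1/32354) + 19123*(-38905093/423225695) = -28743/32354 - 743982093439/423225695 = -24082961427276791/13693044136030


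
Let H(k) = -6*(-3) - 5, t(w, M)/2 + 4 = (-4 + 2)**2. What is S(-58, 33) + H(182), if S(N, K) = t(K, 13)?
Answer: 13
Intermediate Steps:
t(w, M) = 0 (t(w, M) = -8 + 2*(-4 + 2)**2 = -8 + 2*(-2)**2 = -8 + 2*4 = -8 + 8 = 0)
S(N, K) = 0
H(k) = 13 (H(k) = 18 - 5 = 13)
S(-58, 33) + H(182) = 0 + 13 = 13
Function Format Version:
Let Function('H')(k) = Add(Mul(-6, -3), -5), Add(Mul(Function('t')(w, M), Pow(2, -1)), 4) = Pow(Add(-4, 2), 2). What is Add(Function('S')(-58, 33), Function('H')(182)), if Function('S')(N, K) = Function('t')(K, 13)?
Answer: 13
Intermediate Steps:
Function('t')(w, M) = 0 (Function('t')(w, M) = Add(-8, Mul(2, Pow(Add(-4, 2), 2))) = Add(-8, Mul(2, Pow(-2, 2))) = Add(-8, Mul(2, 4)) = Add(-8, 8) = 0)
Function('S')(N, K) = 0
Function('H')(k) = 13 (Function('H')(k) = Add(18, -5) = 13)
Add(Function('S')(-58, 33), Function('H')(182)) = Add(0, 13) = 13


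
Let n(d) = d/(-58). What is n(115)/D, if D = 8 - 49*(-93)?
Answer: -23/52954 ≈ -0.00043434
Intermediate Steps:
D = 4565 (D = 8 + 4557 = 4565)
n(d) = -d/58 (n(d) = d*(-1/58) = -d/58)
n(115)/D = -1/58*115/4565 = -115/58*1/4565 = -23/52954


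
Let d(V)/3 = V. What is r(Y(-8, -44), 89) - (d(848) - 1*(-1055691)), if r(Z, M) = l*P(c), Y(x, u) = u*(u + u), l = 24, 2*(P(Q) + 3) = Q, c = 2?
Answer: -1058283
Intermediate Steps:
P(Q) = -3 + Q/2
d(V) = 3*V
Y(x, u) = 2*u² (Y(x, u) = u*(2*u) = 2*u²)
r(Z, M) = -48 (r(Z, M) = 24*(-3 + (½)*2) = 24*(-3 + 1) = 24*(-2) = -48)
r(Y(-8, -44), 89) - (d(848) - 1*(-1055691)) = -48 - (3*848 - 1*(-1055691)) = -48 - (2544 + 1055691) = -48 - 1*1058235 = -48 - 1058235 = -1058283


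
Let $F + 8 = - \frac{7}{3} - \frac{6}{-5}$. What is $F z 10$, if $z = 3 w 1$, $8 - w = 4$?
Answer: $-1096$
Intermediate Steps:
$w = 4$ ($w = 8 - 4 = 4$)
$F = - \frac{137}{15}$ ($F = -8 - \left(- \frac{6}{5} + \frac{7}{3}\right) = -8 - \frac{17}{15} = - \frac{137}{15} \approx -9.1333$)
$z = 12$ ($z = 3 \cdot 4 \cdot 1 = 12 \cdot 1 = 12$)
$F z 10 = - \frac{137 \cdot 12 \cdot 10}{15} = \left(- \frac{137}{15}\right) 120 = -1096$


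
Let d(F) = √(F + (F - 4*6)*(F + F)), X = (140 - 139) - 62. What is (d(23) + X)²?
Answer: (61 - I*√23)² ≈ 3698.0 - 585.09*I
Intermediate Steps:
X = -61 (X = 1 - 62 = -61)
d(F) = √(F + 2*F*(-24 + F)) (d(F) = √(F + (F - 24)*(2*F)) = √(F + (-24 + F)*(2*F)) = √(F + 2*F*(-24 + F)))
(d(23) + X)² = (√(23*(-47 + 2*23)) - 61)² = (√(23*(-47 + 46)) - 61)² = (√(23*(-1)) - 61)² = (√(-23) - 61)² = (I*√23 - 61)² = (-61 + I*√23)²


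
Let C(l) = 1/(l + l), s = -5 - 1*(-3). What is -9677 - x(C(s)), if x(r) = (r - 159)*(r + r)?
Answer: -78053/8 ≈ -9756.6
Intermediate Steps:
s = -2 (s = -5 + 3 = -2)
C(l) = 1/(2*l)
x(r) = 2*r*(-159 + r) (x(r) = (-159 + r)*(2*r) = 2*r*(-159 + r))
-9677 - x(C(s)) = -9677 - 2*(½)/(-2)*(-159 + (½)/(-2)) = -9677 - 2*(½)*(-½)*(-159 + (½)*(-½)) = -9677 - 2*(-1)*(-159 - ¼)/4 = -9677 - 2*(-1)*(-637)/(4*4) = -9677 - 1*637/8 = -9677 - 637/8 = -78053/8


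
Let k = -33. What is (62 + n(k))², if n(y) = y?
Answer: 841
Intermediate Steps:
(62 + n(k))² = (62 - 33)² = 29² = 841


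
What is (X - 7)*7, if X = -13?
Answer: -140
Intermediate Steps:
(X - 7)*7 = (-13 - 7)*7 = -20*7 = -140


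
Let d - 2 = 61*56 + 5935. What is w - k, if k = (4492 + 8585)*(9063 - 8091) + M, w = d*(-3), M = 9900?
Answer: -12748803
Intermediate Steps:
d = 9353 (d = 2 + (61*56 + 5935) = 2 + (3416 + 5935) = 2 + 9351 = 9353)
w = -28059 (w = 9353*(-3) = -28059)
k = 12720744 (k = (4492 + 8585)*(9063 - 8091) + 9900 = 13077*972 + 9900 = 12710844 + 9900 = 12720744)
w - k = -28059 - 1*12720744 = -28059 - 12720744 = -12748803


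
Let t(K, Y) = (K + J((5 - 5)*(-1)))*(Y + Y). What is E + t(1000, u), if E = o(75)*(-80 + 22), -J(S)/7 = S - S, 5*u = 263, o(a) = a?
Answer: 100850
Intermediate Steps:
u = 263/5 (u = (1/5)*263 = 263/5 ≈ 52.600)
J(S) = 0 (J(S) = -7*(S - S) = -7*0 = 0)
t(K, Y) = 2*K*Y (t(K, Y) = (K + 0)*(Y + Y) = K*(2*Y) = 2*K*Y)
E = -4350 (E = 75*(-80 + 22) = 75*(-58) = -4350)
E + t(1000, u) = -4350 + 2*1000*(263/5) = -4350 + 105200 = 100850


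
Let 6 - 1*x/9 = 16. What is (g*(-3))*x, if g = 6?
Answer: 1620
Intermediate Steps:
x = -90 (x = 54 - 9*16 = 54 - 144 = -90)
(g*(-3))*x = (6*(-3))*(-90) = -18*(-90) = 1620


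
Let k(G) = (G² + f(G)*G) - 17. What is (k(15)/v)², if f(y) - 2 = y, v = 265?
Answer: 214369/70225 ≈ 3.0526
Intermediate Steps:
f(y) = 2 + y
k(G) = -17 + G² + G*(2 + G) (k(G) = (G² + (2 + G)*G) - 17 = (G² + G*(2 + G)) - 17 = -17 + G² + G*(2 + G))
(k(15)/v)² = ((-17 + 15² + 15*(2 + 15))/265)² = ((-17 + 225 + 15*17)*(1/265))² = ((-17 + 225 + 255)*(1/265))² = (463*(1/265))² = (463/265)² = 214369/70225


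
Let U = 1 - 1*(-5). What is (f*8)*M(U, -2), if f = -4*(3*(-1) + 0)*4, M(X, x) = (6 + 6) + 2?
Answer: 5376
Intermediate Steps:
U = 6 (U = 1 + 5 = 6)
M(X, x) = 14 (M(X, x) = 12 + 2 = 14)
f = 48 (f = -4*(-3 + 0)*4 = -4*(-3)*4 = 12*4 = 48)
(f*8)*M(U, -2) = (48*8)*14 = 384*14 = 5376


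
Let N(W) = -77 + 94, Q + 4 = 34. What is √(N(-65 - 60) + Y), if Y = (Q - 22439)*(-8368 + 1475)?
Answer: 3*√17162806 ≈ 12428.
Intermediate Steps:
Q = 30 (Q = -4 + 34 = 30)
N(W) = 17
Y = 154465237 (Y = (30 - 22439)*(-8368 + 1475) = -22409*(-6893) = 154465237)
√(N(-65 - 60) + Y) = √(17 + 154465237) = √154465254 = 3*√17162806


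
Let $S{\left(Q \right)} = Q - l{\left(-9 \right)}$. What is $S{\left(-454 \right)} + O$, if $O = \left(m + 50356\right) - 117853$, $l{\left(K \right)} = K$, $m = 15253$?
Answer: $-52689$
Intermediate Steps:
$O = -52244$ ($O = \left(15253 + 50356\right) - 117853 = 65609 - 117853 = -52244$)
$S{\left(Q \right)} = 9 + Q$ ($S{\left(Q \right)} = Q - -9 = Q + 9 = 9 + Q$)
$S{\left(-454 \right)} + O = \left(9 - 454\right) - 52244 = -445 - 52244 = -52689$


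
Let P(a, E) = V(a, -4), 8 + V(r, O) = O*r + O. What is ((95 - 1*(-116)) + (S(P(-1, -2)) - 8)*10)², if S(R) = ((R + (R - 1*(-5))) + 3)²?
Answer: 594441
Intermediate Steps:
V(r, O) = -8 + O + O*r (V(r, O) = -8 + (O*r + O) = -8 + (O + O*r) = -8 + O + O*r)
P(a, E) = -12 - 4*a (P(a, E) = -8 - 4 - 4*a = -12 - 4*a)
S(R) = (8 + 2*R)² (S(R) = ((R + (R + 5)) + 3)² = ((R + (5 + R)) + 3)² = ((5 + 2*R) + 3)² = (8 + 2*R)²)
((95 - 1*(-116)) + (S(P(-1, -2)) - 8)*10)² = ((95 - 1*(-116)) + (4*(4 + (-12 - 4*(-1)))² - 8)*10)² = ((95 + 116) + (4*(4 + (-12 + 4))² - 8)*10)² = (211 + (4*(4 - 8)² - 8)*10)² = (211 + (4*(-4)² - 8)*10)² = (211 + (4*16 - 8)*10)² = (211 + (64 - 8)*10)² = (211 + 56*10)² = (211 + 560)² = 771² = 594441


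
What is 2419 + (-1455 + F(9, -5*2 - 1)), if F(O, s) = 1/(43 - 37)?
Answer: 5785/6 ≈ 964.17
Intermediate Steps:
F(O, s) = ⅙ (F(O, s) = 1/6 = ⅙)
2419 + (-1455 + F(9, -5*2 - 1)) = 2419 + (-1455 + ⅙) = 2419 - 8729/6 = 5785/6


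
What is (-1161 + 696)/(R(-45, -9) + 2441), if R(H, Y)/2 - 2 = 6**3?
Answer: -155/959 ≈ -0.16163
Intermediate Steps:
R(H, Y) = 436 (R(H, Y) = 4 + 2*6**3 = 4 + 2*216 = 4 + 432 = 436)
(-1161 + 696)/(R(-45, -9) + 2441) = (-1161 + 696)/(436 + 2441) = -465/2877 = -465*1/2877 = -155/959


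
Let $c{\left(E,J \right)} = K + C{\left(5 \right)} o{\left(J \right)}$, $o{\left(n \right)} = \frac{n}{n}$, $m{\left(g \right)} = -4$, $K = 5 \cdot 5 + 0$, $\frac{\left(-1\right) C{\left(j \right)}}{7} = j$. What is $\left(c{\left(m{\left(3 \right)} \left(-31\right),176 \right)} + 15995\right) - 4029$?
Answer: $11956$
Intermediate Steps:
$C{\left(j \right)} = - 7 j$
$K = 25$ ($K = 25 + 0 = 25$)
$o{\left(n \right)} = 1$
$c{\left(E,J \right)} = -10$ ($c{\left(E,J \right)} = 25 + \left(-7\right) 5 \cdot 1 = 25 - 35 = -10$)
$\left(c{\left(m{\left(3 \right)} \left(-31\right),176 \right)} + 15995\right) - 4029 = \left(-10 + 15995\right) - 4029 = 15985 - 4029 = 11956$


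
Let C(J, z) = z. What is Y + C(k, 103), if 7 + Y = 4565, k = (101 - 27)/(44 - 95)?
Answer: 4661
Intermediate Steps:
k = -74/51 (k = 74/(-51) = 74*(-1/51) = -74/51 ≈ -1.4510)
Y = 4558 (Y = -7 + 4565 = 4558)
Y + C(k, 103) = 4558 + 103 = 4661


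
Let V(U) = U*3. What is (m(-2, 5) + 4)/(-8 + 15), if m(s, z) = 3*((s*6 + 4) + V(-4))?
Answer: -8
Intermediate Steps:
V(U) = 3*U
m(s, z) = -24 + 18*s (m(s, z) = 3*((s*6 + 4) + 3*(-4)) = 3*((6*s + 4) - 12) = 3*((4 + 6*s) - 12) = 3*(-8 + 6*s) = -24 + 18*s)
(m(-2, 5) + 4)/(-8 + 15) = ((-24 + 18*(-2)) + 4)/(-8 + 15) = ((-24 - 36) + 4)/7 = (-60 + 4)/7 = (1/7)*(-56) = -8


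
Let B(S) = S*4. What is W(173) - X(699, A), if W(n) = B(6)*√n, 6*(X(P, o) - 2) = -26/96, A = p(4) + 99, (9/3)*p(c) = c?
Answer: -563/288 + 24*√173 ≈ 313.72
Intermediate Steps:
p(c) = c/3
B(S) = 4*S
A = 301/3 (A = (⅓)*4 + 99 = 4/3 + 99 = 301/3 ≈ 100.33)
X(P, o) = 563/288 (X(P, o) = 2 + (-26/96)/6 = 2 + (-26*1/96)/6 = 2 + (⅙)*(-13/48) = 2 - 13/288 = 563/288)
W(n) = 24*√n (W(n) = (4*6)*√n = 24*√n)
W(173) - X(699, A) = 24*√173 - 1*563/288 = 24*√173 - 563/288 = -563/288 + 24*√173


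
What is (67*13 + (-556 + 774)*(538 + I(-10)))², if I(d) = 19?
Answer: 14956556209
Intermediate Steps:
(67*13 + (-556 + 774)*(538 + I(-10)))² = (67*13 + (-556 + 774)*(538 + 19))² = (871 + 218*557)² = (871 + 121426)² = 122297² = 14956556209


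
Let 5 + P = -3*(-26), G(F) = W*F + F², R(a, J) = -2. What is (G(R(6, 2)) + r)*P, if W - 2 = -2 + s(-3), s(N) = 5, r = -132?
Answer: -10074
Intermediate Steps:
W = 5 (W = 2 + (-2 + 5) = 2 + 3 = 5)
G(F) = F² + 5*F (G(F) = 5*F + F² = F² + 5*F)
P = 73 (P = -5 - 3*(-26) = -5 + 78 = 73)
(G(R(6, 2)) + r)*P = (-2*(5 - 2) - 132)*73 = (-2*3 - 132)*73 = (-6 - 132)*73 = -138*73 = -10074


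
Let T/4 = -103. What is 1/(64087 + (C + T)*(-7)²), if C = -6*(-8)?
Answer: 1/46251 ≈ 2.1621e-5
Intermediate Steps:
T = -412 (T = 4*(-103) = -412)
C = 48
1/(64087 + (C + T)*(-7)²) = 1/(64087 + (48 - 412)*(-7)²) = 1/(64087 - 364*49) = 1/(64087 - 17836) = 1/46251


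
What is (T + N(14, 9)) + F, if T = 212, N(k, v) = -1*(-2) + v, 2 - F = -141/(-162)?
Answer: 12103/54 ≈ 224.13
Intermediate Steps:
F = 61/54 (F = 2 - (-141)/(-162) = 2 - (-141)*(-1)/162 = 2 - 1*47/54 = 2 - 47/54 = 61/54 ≈ 1.1296)
N(k, v) = 2 + v
(T + N(14, 9)) + F = (212 + (2 + 9)) + 61/54 = (212 + 11) + 61/54 = 223 + 61/54 = 12103/54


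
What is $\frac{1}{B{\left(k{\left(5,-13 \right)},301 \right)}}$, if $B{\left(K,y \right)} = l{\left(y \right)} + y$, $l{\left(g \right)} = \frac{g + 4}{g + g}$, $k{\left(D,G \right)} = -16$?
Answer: $\frac{602}{181507} \approx 0.0033167$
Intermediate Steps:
$l{\left(g \right)} = \frac{4 + g}{2 g}$
$B{\left(K,y \right)} = y + \frac{4 + y}{2 y}$ ($B{\left(K,y \right)} = \frac{4 + y}{2 y} + y = y + \frac{4 + y}{2 y}$)
$\frac{1}{B{\left(k{\left(5,-13 \right)},301 \right)}} = \frac{1}{\frac{1}{2} + 301 + \frac{2}{301}} = \frac{1}{\frac{181507}{602}} = \frac{602}{181507}$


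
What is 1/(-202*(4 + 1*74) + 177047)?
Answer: 1/161291 ≈ 6.2000e-6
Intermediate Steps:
1/(-202*(4 + 1*74) + 177047) = 1/(-202*(4 + 74) + 177047) = 1/(-202*78 + 177047) = 1/(-15756 + 177047) = 1/161291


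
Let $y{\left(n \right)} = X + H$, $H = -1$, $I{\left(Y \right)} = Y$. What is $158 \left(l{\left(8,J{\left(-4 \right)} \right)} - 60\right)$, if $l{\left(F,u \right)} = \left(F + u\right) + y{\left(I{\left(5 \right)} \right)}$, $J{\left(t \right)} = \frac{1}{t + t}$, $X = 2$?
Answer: $- \frac{32311}{4} \approx -8077.8$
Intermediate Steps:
$y{\left(n \right)} = 1$ ($y{\left(n \right)} = 2 - 1 = 1$)
$J{\left(t \right)} = \frac{1}{2 t}$
$l{\left(F,u \right)} = 1 + F + u$ ($l{\left(F,u \right)} = \left(F + u\right) + 1 = 1 + F + u$)
$158 \left(l{\left(8,J{\left(-4 \right)} \right)} - 60\right) = 158 \left(\left(1 + 8 + \frac{1}{2 \left(-4\right)}\right) - 60\right) = 158 \left(\left(1 + 8 + \frac{1}{2} \left(- \frac{1}{4}\right)\right) - 60\right) = 158 \left(\left(1 + 8 - \frac{1}{8}\right) - 60\right) = 158 \left(\frac{71}{8} - 60\right) = 158 \left(- \frac{409}{8}\right) = - \frac{32311}{4}$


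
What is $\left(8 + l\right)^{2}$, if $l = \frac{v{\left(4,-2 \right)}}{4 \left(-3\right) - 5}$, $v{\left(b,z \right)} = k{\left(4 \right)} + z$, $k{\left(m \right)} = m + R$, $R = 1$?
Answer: $\frac{17689}{289} \approx 61.208$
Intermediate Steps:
$k{\left(m \right)} = 1 + m$ ($k{\left(m \right)} = m + 1 = 1 + m$)
$v{\left(b,z \right)} = 5 + z$ ($v{\left(b,z \right)} = \left(1 + 4\right) + z = 5 + z$)
$l = - \frac{3}{17}$ ($l = \frac{5 - 2}{4 \left(-3\right) - 5} = \frac{3}{-12 - 5} = \frac{3}{-17} = 3 \left(- \frac{1}{17}\right) = - \frac{3}{17} \approx -0.17647$)
$\left(8 + l\right)^{2} = \left(8 - \frac{3}{17}\right)^{2} = \left(\frac{133}{17}\right)^{2} = \frac{17689}{289}$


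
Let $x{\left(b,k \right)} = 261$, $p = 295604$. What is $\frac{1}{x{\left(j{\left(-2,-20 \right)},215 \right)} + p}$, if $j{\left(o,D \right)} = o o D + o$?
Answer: $\frac{1}{295865} \approx 3.3799 \cdot 10^{-6}$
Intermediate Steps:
$j{\left(o,D \right)} = o + D o^{2}$ ($j{\left(o,D \right)} = o^{2} D + o = D o^{2} + o = o + D o^{2}$)
$\frac{1}{x{\left(j{\left(-2,-20 \right)},215 \right)} + p} = \frac{1}{261 + 295604} = \frac{1}{295865}$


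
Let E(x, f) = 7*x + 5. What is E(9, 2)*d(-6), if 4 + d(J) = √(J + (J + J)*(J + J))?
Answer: -272 + 68*√138 ≈ 526.82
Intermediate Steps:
E(x, f) = 5 + 7*x
d(J) = -4 + √(J + 4*J²) (d(J) = -4 + √(J + (J + J)*(J + J)) = -4 + √(J + (2*J)*(2*J)) = -4 + √(J + 4*J²))
E(9, 2)*d(-6) = (5 + 7*9)*(-4 + √(-6*(1 + 4*(-6)))) = (5 + 63)*(-4 + √(-6*(1 - 24))) = 68*(-4 + √(-6*(-23))) = 68*(-4 + √138) = -272 + 68*√138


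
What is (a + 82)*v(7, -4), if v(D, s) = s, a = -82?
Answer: 0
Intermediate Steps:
(a + 82)*v(7, -4) = (-82 + 82)*(-4) = 0*(-4) = 0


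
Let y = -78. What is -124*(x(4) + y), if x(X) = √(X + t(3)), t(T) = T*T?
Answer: 9672 - 124*√13 ≈ 9224.9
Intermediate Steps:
t(T) = T²
x(X) = √(9 + X) (x(X) = √(X + 3²) = √(X + 9) = √(9 + X))
-124*(x(4) + y) = -124*(√(9 + 4) - 78) = -124*(√13 - 78) = -124*(-78 + √13) = 9672 - 124*√13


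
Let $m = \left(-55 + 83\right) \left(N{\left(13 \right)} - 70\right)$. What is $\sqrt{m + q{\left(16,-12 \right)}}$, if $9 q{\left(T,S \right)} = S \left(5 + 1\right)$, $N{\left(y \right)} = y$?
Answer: $2 i \sqrt{401} \approx 40.05 i$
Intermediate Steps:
$q{\left(T,S \right)} = \frac{2 S}{3}$ ($q{\left(T,S \right)} = \frac{S \left(5 + 1\right)}{9} = \frac{S 6}{9} = \frac{6 S}{9} = \frac{2 S}{3}$)
$m = -1596$ ($m = \left(-55 + 83\right) \left(13 - 70\right) = 28 \left(-57\right) = -1596$)
$\sqrt{m + q{\left(16,-12 \right)}} = \sqrt{-1596 + \frac{2}{3} \left(-12\right)} = \sqrt{-1596 - 8} = \sqrt{-1604} = 2 i \sqrt{401}$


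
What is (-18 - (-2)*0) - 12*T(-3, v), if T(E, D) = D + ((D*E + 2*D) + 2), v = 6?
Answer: -42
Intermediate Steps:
T(E, D) = 2 + 3*D + D*E (T(E, D) = D + ((2*D + D*E) + 2) = D + (2 + 2*D + D*E) = 2 + 3*D + D*E)
(-18 - (-2)*0) - 12*T(-3, v) = (-18 - (-2)*0) - 12*(2 + 3*6 + 6*(-3)) = (-18 - 1*0) - 12*(2 + 18 - 18) = (-18 + 0) - 12*2 = -18 - 24 = -42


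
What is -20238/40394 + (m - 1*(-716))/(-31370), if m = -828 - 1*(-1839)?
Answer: -352313249/633579890 ≈ -0.55607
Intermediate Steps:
m = 1011 (m = -828 + 1839 = 1011)
-20238/40394 + (m - 1*(-716))/(-31370) = -20238/40394 + (1011 - 1*(-716))/(-31370) = -20238*1/40394 + (1011 + 716)*(-1/31370) = -10119/20197 + 1727*(-1/31370) = -10119/20197 - 1727/31370 = -352313249/633579890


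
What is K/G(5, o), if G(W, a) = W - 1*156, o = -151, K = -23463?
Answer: 23463/151 ≈ 155.38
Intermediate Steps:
G(W, a) = -156 + W (G(W, a) = W - 156 = -156 + W)
K/G(5, o) = -23463/(-156 + 5) = -23463/(-151) = -23463*(-1/151) = 23463/151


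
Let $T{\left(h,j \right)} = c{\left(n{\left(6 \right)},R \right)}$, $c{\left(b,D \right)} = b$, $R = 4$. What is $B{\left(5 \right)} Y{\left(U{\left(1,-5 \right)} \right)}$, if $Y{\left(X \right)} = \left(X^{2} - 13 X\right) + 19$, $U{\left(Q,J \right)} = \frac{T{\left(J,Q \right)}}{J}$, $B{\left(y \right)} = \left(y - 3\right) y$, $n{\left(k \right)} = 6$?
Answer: $\frac{1802}{5} \approx 360.4$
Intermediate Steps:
$T{\left(h,j \right)} = 6$
$B{\left(y \right)} = y \left(-3 + y\right)$ ($B{\left(y \right)} = \left(-3 + y\right) y = y \left(-3 + y\right)$)
$U{\left(Q,J \right)} = \frac{6}{J}$
$Y{\left(X \right)} = 19 + X^{2} - 13 X$
$B{\left(5 \right)} Y{\left(U{\left(1,-5 \right)} \right)} = 5 \left(-3 + 5\right) \left(19 + \left(\frac{6}{-5}\right)^{2} - 13 \frac{6}{-5}\right) = 5 \cdot 2 \left(19 + \left(6 \left(- \frac{1}{5}\right)\right)^{2} - 13 \cdot 6 \left(- \frac{1}{5}\right)\right) = 10 \left(19 + \left(- \frac{6}{5}\right)^{2} - - \frac{78}{5}\right) = 10 \left(19 + \frac{36}{25} + \frac{78}{5}\right) = 10 \cdot \frac{901}{25} = \frac{1802}{5}$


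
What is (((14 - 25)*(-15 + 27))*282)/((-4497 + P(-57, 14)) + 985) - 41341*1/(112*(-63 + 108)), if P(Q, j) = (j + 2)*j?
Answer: 2153323/690480 ≈ 3.1186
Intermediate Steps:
P(Q, j) = j*(2 + j) (P(Q, j) = (2 + j)*j = j*(2 + j))
(((14 - 25)*(-15 + 27))*282)/((-4497 + P(-57, 14)) + 985) - 41341*1/(112*(-63 + 108)) = (((14 - 25)*(-15 + 27))*282)/((-4497 + 14*(2 + 14)) + 985) - 41341*1/(112*(-63 + 108)) = (-11*12*282)/((-4497 + 14*16) + 985) - 41341/(45*112) = (-132*282)/((-4497 + 224) + 985) - 41341/5040 = -37224/(-4273 + 985) - 41341*1/5040 = -37224/(-3288) - 41341/5040 = -37224*(-1/3288) - 41341/5040 = 1551/137 - 41341/5040 = 2153323/690480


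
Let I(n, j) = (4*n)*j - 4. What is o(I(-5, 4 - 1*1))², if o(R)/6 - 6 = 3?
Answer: 2916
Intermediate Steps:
I(n, j) = -4 + 4*j*n (I(n, j) = 4*j*n - 4 = -4 + 4*j*n)
o(R) = 54 (o(R) = 36 + 6*3 = 36 + 18 = 54)
o(I(-5, 4 - 1*1))² = 54² = 2916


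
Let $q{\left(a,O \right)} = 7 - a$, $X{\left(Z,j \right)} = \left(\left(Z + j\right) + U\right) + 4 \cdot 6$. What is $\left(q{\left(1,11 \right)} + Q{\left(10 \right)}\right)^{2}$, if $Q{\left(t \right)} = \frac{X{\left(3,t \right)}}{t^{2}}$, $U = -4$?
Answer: $\frac{400689}{10000} \approx 40.069$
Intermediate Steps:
$X{\left(Z,j \right)} = 20 + Z + j$ ($X{\left(Z,j \right)} = \left(\left(Z + j\right) - 4\right) + 4 \cdot 6 = \left(-4 + Z + j\right) + 24 = 20 + Z + j$)
$Q{\left(t \right)} = \frac{23 + t}{t^{2}}$ ($Q{\left(t \right)} = \frac{20 + 3 + t}{t^{2}} = \frac{23 + t}{t^{2}}$)
$\left(q{\left(1,11 \right)} + Q{\left(10 \right)}\right)^{2} = \left(\left(7 - 1\right) + \frac{23 + 10}{100}\right)^{2} = \left(\left(7 - 1\right) + \frac{1}{100} \cdot 33\right)^{2} = \left(6 + \frac{33}{100}\right)^{2} = \left(\frac{633}{100}\right)^{2} = \frac{400689}{10000}$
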